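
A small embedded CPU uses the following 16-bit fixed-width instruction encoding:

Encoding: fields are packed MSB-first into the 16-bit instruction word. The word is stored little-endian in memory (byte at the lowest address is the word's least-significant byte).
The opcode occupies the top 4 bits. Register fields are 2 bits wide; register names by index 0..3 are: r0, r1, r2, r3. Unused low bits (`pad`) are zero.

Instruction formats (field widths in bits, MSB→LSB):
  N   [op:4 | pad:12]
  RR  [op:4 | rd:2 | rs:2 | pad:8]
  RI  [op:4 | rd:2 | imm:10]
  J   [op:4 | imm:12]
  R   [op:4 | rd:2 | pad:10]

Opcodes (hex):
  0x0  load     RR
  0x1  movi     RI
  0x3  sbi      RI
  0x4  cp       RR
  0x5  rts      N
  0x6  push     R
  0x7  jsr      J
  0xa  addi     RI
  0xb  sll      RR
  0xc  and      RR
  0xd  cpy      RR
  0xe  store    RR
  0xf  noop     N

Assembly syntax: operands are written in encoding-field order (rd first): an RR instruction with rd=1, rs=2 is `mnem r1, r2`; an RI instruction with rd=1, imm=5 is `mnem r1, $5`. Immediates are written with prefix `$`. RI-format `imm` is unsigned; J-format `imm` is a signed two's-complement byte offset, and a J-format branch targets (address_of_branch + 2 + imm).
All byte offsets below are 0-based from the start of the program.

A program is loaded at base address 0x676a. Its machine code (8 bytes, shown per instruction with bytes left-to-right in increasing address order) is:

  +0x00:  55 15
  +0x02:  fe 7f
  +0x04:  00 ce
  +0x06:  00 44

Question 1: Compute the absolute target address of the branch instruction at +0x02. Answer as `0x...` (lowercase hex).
0x676c

+0x02: fe 7f ⇒ word 0x7ffe (little)
  op=0x7ffe>>12=0x7 ⇒ jsr (J)
  imm: (w>>0)&0xfff=0xffe (s12→-2) → $-2
  target = base 0x676a + off 0x02 + 2 + imm -2 = 0x676c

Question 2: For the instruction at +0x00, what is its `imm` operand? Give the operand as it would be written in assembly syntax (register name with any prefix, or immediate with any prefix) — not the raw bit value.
[00] 55 15 → 0x1555
  top 4b → 0x1 → movi [RI]
  [11:10] rd=1 = r1
  [9:0] imm=341 = $341

$341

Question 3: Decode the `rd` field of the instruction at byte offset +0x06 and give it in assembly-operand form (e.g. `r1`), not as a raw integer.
r1

[06] 00 44 → 0x4400
  opcode bits[15:12]=0x4: cp/RR
  [11:10] rd=1 = r1
  [9:8] rs=0 = r0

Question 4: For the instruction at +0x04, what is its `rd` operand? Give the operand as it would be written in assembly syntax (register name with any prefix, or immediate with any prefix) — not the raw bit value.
r3

off 0x04: read 00 ce as little → 0xce00
  top 4b → 0xc → and [RR]
  [11:10] rd=3 = r3
  [9:8] rs=2 = r2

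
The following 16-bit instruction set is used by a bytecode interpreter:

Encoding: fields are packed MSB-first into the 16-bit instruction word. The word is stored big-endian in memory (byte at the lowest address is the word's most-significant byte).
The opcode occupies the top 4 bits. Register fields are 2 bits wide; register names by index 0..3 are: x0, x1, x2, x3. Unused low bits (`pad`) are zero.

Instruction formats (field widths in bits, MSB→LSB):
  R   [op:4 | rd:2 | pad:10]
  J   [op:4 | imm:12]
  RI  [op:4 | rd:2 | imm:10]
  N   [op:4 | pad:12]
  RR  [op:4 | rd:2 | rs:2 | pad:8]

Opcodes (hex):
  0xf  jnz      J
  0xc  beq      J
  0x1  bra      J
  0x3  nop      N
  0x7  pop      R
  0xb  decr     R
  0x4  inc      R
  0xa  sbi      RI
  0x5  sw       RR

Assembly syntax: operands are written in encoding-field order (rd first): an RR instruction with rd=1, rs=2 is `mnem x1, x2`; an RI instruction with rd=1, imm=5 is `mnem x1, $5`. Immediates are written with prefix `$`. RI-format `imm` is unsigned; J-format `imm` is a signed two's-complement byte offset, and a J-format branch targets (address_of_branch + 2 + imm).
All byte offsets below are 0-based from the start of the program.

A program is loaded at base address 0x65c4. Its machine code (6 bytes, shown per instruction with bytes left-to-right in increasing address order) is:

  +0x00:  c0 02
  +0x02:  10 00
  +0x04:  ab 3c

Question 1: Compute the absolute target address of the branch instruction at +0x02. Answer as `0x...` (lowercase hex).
@+02  big-endian(10 00) = 0x1000
  opcode bits[15:12]=0x1: bra/J
  [11:0] imm=0 = $0
  target = base 0x65c4 + off 0x02 + 2 + imm 0 = 0x65c8

0x65c8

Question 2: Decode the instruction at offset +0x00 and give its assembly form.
beq $2

[00] c0 02 → 0xc002
  op=0xc002>>12=0xc ⇒ beq (J)
  [11:0] imm=2 = $2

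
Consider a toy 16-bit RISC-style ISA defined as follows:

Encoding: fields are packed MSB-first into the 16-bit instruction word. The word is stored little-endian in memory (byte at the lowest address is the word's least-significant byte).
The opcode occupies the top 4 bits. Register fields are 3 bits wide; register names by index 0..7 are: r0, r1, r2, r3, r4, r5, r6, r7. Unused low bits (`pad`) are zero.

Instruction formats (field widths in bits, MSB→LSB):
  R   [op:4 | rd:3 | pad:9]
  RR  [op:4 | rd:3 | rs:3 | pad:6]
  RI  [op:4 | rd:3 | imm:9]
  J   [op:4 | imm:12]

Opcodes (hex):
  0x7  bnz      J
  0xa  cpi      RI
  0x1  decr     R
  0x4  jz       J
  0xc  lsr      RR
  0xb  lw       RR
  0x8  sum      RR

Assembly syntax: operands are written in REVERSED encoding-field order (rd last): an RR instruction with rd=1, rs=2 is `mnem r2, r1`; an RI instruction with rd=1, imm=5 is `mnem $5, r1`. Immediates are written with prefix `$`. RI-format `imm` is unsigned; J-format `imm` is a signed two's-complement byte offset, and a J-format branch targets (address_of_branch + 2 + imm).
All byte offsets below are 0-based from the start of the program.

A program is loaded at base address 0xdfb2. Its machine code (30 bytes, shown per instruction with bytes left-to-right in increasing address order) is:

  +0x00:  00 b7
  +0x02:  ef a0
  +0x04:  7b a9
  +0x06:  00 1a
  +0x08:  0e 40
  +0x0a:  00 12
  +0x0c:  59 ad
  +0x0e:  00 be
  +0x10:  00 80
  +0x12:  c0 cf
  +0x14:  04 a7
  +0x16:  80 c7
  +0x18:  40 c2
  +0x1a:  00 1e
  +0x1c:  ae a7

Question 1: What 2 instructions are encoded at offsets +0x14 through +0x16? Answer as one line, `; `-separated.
cpi $260, r3; lsr r6, r3

off 0x14: read 04 a7 as little → 0xa704
  top 4b → 0xa → cpi [RI]
  [11:9] rd=3 = r3
  [8:0] imm=260 = $260
off 0x16: read 80 c7 as little → 0xc780
  top 4b → 0xc → lsr [RR]
  [11:9] rd=3 = r3
  [8:6] rs=6 = r6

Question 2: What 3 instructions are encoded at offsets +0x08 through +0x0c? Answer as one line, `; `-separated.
+0x08: 0e 40 ⇒ word 0x400e (little)
  op=0x400e>>12=0x4 ⇒ jz (J)
  imm@[11:0]=0xe ⇒ $14
+0x0a: 00 12 ⇒ word 0x1200 (little)
  op=0x1200>>12=0x1 ⇒ decr (R)
  rd@[11:9]=0x1 ⇒ r1
+0x0c: 59 ad ⇒ word 0xad59 (little)
  op=0xad59>>12=0xa ⇒ cpi (RI)
  rd@[11:9]=0x6 ⇒ r6
  imm@[8:0]=0x159 ⇒ $345

jz $14; decr r1; cpi $345, r6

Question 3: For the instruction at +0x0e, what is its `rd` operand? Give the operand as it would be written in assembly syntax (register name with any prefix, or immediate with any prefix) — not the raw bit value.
r7

[0e] 00 be → 0xbe00
  op=0xbe00>>12=0xb ⇒ lw (RR)
  rd@[11:9]=0x7 ⇒ r7
  rs@[8:6]=0x0 ⇒ r0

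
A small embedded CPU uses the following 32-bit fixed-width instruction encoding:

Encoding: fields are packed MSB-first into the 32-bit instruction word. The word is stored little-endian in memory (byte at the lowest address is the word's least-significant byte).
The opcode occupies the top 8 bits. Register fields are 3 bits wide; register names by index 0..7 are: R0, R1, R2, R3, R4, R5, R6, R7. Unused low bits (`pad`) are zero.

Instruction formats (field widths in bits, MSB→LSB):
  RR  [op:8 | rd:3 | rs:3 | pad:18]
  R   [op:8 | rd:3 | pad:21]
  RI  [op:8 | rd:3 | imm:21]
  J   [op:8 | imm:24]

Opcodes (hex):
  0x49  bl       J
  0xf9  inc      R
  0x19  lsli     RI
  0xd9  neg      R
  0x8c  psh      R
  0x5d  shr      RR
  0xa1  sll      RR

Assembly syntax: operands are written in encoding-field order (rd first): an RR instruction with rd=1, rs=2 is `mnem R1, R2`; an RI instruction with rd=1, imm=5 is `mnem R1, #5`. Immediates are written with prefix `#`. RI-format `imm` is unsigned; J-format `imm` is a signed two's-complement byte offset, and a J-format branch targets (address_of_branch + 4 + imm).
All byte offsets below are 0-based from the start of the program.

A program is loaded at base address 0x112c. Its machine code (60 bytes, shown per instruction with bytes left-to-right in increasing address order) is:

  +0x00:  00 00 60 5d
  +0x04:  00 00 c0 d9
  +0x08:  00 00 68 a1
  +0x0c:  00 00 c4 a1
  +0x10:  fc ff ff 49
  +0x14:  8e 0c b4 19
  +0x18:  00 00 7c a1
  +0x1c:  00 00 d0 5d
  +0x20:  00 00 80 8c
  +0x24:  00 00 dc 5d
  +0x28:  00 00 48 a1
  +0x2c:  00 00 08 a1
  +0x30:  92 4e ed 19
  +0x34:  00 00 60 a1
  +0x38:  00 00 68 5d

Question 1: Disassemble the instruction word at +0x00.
@+00  little-endian(00 00 60 5d) = 0x5d600000
  opcode bits[31:24]=0x5d: shr/RR
  rd@[23:21]=0x3 ⇒ R3
  rs@[20:18]=0x0 ⇒ R0

shr R3, R0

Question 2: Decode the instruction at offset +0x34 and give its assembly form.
off 0x34: read 00 00 60 a1 as little → 0xa1600000
  opcode bits[31:24]=0xa1: sll/RR
  rd: (w>>21)&0x7=0x3 → R3
  rs: (w>>18)&0x7=0x0 → R0

sll R3, R0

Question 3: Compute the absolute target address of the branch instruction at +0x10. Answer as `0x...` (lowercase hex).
[10] fc ff ff 49 → 0x49fffffc
  top 8b → 0x49 → bl [J]
  [23:0] imm=16777212 (s24→-4) = #-4
  target = base 0x112c + off 0x10 + 4 + imm -4 = 0x113c

0x113c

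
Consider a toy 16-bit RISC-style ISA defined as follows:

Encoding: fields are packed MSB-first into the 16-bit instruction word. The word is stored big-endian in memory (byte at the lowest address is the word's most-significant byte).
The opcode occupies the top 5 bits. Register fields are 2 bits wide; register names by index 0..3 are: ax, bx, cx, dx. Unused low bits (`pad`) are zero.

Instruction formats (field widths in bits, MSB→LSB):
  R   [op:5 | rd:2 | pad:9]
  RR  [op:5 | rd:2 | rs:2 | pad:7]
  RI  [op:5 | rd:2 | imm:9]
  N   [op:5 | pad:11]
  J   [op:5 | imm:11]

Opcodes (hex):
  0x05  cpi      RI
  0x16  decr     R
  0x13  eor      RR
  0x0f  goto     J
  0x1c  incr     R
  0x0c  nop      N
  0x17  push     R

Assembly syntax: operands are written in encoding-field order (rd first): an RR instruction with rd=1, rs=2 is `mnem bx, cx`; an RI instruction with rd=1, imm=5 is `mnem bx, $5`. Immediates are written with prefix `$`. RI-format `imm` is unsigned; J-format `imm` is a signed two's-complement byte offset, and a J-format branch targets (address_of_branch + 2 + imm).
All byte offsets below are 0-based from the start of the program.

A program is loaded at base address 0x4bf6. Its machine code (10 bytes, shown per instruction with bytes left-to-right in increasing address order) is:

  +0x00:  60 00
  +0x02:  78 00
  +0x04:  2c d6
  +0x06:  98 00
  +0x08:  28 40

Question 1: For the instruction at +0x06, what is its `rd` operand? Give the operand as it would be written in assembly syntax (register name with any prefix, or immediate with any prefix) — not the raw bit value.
[06] 98 00 → 0x9800
  opcode bits[15:11]=0x13: eor/RR
  rd@[10:9]=0x0 ⇒ ax
  rs@[8:7]=0x0 ⇒ ax

ax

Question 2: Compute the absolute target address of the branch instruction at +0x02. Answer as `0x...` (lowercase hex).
@+02  big-endian(78 00) = 0x7800
  op=0x7800>>11=0xf ⇒ goto (J)
  imm: (w>>0)&0x7ff=0x0 → $0
  target = base 0x4bf6 + off 0x02 + 2 + imm 0 = 0x4bfa

0x4bfa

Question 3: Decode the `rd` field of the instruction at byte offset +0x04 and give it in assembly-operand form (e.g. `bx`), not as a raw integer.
off 0x04: read 2c d6 as big → 0x2cd6
  top 5b → 0x5 → cpi [RI]
  [10:9] rd=2 = cx
  [8:0] imm=214 = $214

cx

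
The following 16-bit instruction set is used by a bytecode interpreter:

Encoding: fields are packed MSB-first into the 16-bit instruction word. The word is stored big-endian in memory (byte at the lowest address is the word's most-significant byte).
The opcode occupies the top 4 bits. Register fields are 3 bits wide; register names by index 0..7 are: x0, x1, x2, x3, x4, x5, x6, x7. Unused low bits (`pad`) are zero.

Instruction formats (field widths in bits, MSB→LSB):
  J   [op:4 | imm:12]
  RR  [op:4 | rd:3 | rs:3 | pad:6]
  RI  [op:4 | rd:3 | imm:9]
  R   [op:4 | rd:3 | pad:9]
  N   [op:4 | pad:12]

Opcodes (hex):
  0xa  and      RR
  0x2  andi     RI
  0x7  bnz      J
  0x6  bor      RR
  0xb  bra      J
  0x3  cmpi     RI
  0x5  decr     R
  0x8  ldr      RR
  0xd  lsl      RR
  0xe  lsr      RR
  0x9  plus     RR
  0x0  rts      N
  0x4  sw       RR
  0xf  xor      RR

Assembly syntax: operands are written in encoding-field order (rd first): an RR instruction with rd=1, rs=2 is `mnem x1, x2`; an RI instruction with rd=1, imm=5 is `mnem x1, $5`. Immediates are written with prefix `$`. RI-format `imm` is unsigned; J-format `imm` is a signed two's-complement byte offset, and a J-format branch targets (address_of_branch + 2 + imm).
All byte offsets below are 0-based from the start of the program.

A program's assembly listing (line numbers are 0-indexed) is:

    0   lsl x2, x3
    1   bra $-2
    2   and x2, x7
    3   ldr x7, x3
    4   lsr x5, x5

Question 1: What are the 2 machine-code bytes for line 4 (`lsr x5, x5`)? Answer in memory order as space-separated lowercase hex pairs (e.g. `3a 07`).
eb 40

L4: lsr op=0xe:4|rd=5:3|rs=5:3|pad=0:6 ⇒ 0xeb40 ⇒ big eb 40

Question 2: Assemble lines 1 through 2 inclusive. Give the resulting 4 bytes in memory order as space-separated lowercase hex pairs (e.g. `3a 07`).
line 1 (bra): pack op=0xb:4|imm=-2:12 = 0xbffe; big→ bf fe
line 2 (and): pack op=0xa:4|rd=2:3|rs=7:3|pad=0:6 = 0xa5c0; big→ a5 c0

bf fe a5 c0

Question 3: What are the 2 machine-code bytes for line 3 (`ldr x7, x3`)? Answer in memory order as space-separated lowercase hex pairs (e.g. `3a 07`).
8e c0

L3: ldr op=0x8:4|rd=7:3|rs=3:3|pad=0:6 ⇒ 0x8ec0 ⇒ big 8e c0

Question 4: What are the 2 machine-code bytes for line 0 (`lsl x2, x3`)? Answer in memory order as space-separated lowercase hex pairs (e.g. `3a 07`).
0. lsl fields op=0xd:4|rd=2:3|rs=3:3|pad=0:6 → word d4c0h → d4 c0

d4 c0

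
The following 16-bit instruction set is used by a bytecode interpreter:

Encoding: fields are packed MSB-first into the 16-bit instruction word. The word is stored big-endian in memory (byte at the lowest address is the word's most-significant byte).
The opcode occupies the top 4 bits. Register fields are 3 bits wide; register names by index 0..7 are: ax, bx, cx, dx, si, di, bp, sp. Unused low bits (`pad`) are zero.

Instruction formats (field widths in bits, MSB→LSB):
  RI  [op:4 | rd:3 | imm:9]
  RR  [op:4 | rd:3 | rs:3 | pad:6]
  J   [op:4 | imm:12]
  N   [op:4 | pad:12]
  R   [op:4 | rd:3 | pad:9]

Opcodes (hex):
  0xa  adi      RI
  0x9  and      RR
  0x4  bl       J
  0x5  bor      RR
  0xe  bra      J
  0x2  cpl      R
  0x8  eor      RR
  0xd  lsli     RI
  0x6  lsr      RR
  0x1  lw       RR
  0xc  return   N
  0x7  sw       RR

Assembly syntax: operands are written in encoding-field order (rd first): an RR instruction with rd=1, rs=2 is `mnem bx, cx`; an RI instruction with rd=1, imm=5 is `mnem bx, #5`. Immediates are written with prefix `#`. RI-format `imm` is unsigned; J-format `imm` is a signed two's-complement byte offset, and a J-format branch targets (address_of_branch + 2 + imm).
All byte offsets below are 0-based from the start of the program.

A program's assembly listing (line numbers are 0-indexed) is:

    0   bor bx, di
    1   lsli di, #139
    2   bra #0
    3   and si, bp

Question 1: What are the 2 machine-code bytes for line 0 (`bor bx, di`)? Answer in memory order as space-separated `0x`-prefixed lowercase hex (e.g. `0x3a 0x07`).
0x53 0x40

L0: bor op=0x5:4|rd=1:3|rs=5:3|pad=0:6 ⇒ 0x5340 ⇒ big 53 40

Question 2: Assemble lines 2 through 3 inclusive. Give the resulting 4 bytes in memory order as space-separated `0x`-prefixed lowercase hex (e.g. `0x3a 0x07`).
2. bra fields op=0xe:4|imm=0:12 → word e000h → e0 00
3. and fields op=0x9:4|rd=4:3|rs=6:3|pad=0:6 → word 9980h → 99 80

0xe0 0x00 0x99 0x80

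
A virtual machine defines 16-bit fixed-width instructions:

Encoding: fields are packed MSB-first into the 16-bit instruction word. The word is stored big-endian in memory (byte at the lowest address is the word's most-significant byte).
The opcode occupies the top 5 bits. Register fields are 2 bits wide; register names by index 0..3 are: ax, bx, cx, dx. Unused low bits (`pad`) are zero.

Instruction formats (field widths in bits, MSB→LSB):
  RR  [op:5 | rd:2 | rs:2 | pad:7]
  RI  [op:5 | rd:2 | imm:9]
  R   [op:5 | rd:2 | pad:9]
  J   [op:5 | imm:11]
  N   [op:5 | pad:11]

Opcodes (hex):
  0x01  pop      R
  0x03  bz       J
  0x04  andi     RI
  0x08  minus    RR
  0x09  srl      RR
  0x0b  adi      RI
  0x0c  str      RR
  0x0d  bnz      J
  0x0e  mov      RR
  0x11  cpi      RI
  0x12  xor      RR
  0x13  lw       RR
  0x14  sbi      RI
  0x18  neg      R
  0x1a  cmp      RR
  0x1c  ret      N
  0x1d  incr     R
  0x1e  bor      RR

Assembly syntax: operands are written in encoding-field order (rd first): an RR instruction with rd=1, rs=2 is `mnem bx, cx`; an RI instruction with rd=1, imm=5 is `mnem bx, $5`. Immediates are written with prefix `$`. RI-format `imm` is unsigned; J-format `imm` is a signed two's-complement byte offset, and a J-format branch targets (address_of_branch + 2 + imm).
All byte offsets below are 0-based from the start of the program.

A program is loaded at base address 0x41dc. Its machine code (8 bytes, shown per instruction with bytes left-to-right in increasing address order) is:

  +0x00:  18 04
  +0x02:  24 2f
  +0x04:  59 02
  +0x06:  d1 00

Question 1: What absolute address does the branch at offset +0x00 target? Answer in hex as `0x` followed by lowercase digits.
0x41e2

+0x00: 18 04 ⇒ word 0x1804 (big)
  op=0x1804>>11=0x3 ⇒ bz (J)
  [10:0] imm=4 = $4
  target = base 0x41dc + off 0x00 + 2 + imm 4 = 0x41e2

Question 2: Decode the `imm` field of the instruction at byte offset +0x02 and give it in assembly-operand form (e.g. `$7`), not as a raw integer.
$47

+0x02: 24 2f ⇒ word 0x242f (big)
  op=0x242f>>11=0x4 ⇒ andi (RI)
  rd@[10:9]=0x2 ⇒ cx
  imm@[8:0]=0x2f ⇒ $47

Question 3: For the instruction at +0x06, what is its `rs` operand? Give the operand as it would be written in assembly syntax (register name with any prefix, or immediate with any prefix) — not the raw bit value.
[06] d1 00 → 0xd100
  top 5b → 0x1a → cmp [RR]
  [10:9] rd=0 = ax
  [8:7] rs=2 = cx

cx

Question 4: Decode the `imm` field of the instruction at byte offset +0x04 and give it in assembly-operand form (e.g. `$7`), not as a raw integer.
$258

[04] 59 02 → 0x5902
  opcode bits[15:11]=0xb: adi/RI
  rd@[10:9]=0x0 ⇒ ax
  imm@[8:0]=0x102 ⇒ $258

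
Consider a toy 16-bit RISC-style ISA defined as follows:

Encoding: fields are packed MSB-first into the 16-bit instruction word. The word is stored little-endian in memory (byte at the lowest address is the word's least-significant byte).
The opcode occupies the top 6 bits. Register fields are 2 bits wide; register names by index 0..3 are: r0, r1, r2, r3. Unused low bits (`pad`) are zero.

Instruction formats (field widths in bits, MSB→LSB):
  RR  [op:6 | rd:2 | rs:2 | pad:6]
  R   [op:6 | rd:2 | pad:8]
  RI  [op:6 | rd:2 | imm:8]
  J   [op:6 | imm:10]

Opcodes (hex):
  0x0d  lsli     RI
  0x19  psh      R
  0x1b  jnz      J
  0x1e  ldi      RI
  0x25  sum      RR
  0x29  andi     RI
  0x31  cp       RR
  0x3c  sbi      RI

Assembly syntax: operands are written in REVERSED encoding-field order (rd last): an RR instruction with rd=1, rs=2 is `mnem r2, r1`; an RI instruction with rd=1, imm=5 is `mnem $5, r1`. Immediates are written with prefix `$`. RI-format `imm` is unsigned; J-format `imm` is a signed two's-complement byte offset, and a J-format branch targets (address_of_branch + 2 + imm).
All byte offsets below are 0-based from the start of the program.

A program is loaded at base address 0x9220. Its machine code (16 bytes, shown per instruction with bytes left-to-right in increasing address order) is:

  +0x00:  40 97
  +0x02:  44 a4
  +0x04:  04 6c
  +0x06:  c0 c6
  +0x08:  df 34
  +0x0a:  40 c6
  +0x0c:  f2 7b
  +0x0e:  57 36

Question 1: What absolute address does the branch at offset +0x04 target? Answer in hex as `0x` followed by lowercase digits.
0x922a

[04] 04 6c → 0x6c04
  op=0x6c04>>10=0x1b ⇒ jnz (J)
  [9:0] imm=4 = $4
  target = base 0x9220 + off 0x04 + 2 + imm 4 = 0x922a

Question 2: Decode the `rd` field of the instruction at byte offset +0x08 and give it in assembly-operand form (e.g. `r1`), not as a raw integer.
[08] df 34 → 0x34df
  top 6b → 0xd → lsli [RI]
  rd: (w>>8)&0x3=0x0 → r0
  imm: (w>>0)&0xff=0xdf → $223

r0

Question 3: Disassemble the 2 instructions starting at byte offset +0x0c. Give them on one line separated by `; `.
+0x0c: f2 7b ⇒ word 0x7bf2 (little)
  op=0x7bf2>>10=0x1e ⇒ ldi (RI)
  [9:8] rd=3 = r3
  [7:0] imm=242 = $242
+0x0e: 57 36 ⇒ word 0x3657 (little)
  op=0x3657>>10=0xd ⇒ lsli (RI)
  [9:8] rd=2 = r2
  [7:0] imm=87 = $87

ldi $242, r3; lsli $87, r2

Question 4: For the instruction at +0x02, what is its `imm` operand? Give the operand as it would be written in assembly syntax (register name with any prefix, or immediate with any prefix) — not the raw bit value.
$68

[02] 44 a4 → 0xa444
  op=0xa444>>10=0x29 ⇒ andi (RI)
  [9:8] rd=0 = r0
  [7:0] imm=68 = $68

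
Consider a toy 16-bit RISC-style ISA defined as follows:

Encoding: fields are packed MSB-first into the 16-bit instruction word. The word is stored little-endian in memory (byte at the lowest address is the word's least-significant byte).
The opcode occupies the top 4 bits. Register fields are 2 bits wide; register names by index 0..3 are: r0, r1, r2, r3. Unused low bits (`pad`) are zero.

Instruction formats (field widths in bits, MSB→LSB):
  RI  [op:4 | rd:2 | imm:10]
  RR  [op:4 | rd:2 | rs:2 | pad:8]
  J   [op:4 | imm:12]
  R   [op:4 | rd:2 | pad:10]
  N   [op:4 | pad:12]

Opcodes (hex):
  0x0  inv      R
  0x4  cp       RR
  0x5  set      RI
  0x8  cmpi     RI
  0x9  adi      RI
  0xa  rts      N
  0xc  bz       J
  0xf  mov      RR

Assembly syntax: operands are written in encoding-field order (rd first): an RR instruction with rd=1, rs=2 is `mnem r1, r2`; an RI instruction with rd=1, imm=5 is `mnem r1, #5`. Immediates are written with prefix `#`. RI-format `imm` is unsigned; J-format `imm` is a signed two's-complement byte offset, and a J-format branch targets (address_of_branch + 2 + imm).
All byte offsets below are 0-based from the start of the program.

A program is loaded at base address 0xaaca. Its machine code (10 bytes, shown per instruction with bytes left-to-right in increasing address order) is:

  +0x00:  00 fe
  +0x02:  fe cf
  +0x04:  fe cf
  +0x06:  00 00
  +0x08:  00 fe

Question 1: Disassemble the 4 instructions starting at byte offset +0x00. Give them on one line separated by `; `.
mov r3, r2; bz #-2; bz #-2; inv r0

@+00  little-endian(00 fe) = 0xfe00
  top 4b → 0xf → mov [RR]
  [11:10] rd=3 = r3
  [9:8] rs=2 = r2
@+02  little-endian(fe cf) = 0xcffe
  top 4b → 0xc → bz [J]
  [11:0] imm=4094 (s12→-2) = #-2
@+04  little-endian(fe cf) = 0xcffe
  top 4b → 0xc → bz [J]
  [11:0] imm=4094 (s12→-2) = #-2
@+06  little-endian(00 00) = 0x0000
  top 4b → 0x0 → inv [R]
  [11:10] rd=0 = r0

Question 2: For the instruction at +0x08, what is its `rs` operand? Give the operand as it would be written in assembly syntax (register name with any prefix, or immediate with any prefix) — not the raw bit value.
r2

+0x08: 00 fe ⇒ word 0xfe00 (little)
  op=0xfe00>>12=0xf ⇒ mov (RR)
  rd: (w>>10)&0x3=0x3 → r3
  rs: (w>>8)&0x3=0x2 → r2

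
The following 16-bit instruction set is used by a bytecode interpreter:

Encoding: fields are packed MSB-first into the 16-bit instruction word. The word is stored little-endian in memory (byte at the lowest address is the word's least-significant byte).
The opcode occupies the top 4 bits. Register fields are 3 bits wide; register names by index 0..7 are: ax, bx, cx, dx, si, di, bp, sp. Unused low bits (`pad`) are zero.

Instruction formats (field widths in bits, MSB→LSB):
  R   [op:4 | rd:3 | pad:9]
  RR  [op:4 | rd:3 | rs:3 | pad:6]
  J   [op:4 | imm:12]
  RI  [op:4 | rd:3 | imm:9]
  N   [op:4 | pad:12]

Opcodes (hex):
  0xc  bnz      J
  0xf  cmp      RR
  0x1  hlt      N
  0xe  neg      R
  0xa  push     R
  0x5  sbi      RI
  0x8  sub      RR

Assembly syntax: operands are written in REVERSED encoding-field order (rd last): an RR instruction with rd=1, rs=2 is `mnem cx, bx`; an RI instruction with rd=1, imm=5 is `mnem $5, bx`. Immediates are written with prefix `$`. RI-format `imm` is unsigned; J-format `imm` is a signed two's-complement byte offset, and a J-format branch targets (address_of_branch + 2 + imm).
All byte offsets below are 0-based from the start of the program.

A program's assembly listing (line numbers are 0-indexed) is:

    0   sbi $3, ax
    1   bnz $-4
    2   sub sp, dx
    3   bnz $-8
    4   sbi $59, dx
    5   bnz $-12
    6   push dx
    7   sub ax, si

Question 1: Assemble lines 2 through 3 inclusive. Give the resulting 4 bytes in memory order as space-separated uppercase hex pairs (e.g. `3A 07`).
line 2 (sub): pack op=0x8:4|rd=3:3|rs=7:3|pad=0:6 = 0x87c0; little→ c0 87
line 3 (bnz): pack op=0xc:4|imm=-8:12 = 0xcff8; little→ f8 cf

C0 87 F8 CF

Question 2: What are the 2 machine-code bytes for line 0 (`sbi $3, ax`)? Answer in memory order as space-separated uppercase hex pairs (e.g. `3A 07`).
03 50

0. sbi fields op=0x5:4|rd=0:3|imm=3:9 → word 5003h → 03 50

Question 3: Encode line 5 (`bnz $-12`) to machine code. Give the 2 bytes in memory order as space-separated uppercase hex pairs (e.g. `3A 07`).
line 5 (bnz): pack op=0xc:4|imm=-12:12 = 0xcff4; little→ f4 cf

F4 CF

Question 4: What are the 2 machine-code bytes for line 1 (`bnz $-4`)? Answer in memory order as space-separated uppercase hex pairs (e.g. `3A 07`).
FC CF

L1: bnz op=0xc:4|imm=-4:12 ⇒ 0xcffc ⇒ little fc cf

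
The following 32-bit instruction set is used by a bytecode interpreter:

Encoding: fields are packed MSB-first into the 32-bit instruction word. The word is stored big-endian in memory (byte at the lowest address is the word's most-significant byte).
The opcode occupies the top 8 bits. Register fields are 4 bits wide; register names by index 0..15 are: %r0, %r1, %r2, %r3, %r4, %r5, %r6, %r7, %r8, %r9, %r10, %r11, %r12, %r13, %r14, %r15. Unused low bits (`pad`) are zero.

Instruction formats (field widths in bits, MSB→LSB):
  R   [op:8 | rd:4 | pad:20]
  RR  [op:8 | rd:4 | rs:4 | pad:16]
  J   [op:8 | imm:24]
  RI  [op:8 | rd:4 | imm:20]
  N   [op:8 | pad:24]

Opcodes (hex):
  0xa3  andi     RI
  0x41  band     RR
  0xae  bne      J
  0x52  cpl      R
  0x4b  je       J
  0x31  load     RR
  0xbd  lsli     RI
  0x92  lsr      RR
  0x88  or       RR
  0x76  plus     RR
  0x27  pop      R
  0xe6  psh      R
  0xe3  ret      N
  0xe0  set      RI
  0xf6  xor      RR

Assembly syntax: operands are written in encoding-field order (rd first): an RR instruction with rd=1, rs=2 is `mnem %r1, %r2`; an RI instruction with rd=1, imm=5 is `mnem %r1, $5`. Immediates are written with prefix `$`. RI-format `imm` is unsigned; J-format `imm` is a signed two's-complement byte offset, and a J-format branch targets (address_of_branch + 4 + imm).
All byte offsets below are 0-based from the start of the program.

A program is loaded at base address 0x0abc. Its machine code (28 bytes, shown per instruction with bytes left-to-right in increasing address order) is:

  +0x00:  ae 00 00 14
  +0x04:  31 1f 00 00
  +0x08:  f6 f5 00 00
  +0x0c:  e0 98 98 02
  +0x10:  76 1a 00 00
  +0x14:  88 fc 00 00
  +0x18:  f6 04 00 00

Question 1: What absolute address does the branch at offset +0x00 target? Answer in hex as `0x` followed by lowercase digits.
+0x00: ae 00 00 14 ⇒ word 0xae000014 (big)
  op=0xae000014>>24=0xae ⇒ bne (J)
  [23:0] imm=20 = $20
  target = base 0x0abc + off 0x00 + 4 + imm 20 = 0x0ad4

0x0ad4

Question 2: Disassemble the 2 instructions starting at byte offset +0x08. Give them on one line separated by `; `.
xor %r15, %r5; set %r9, $563202

+0x08: f6 f5 00 00 ⇒ word 0xf6f50000 (big)
  opcode bits[31:24]=0xf6: xor/RR
  [23:20] rd=15 = %r15
  [19:16] rs=5 = %r5
+0x0c: e0 98 98 02 ⇒ word 0xe0989802 (big)
  opcode bits[31:24]=0xe0: set/RI
  [23:20] rd=9 = %r9
  [19:0] imm=563202 = $563202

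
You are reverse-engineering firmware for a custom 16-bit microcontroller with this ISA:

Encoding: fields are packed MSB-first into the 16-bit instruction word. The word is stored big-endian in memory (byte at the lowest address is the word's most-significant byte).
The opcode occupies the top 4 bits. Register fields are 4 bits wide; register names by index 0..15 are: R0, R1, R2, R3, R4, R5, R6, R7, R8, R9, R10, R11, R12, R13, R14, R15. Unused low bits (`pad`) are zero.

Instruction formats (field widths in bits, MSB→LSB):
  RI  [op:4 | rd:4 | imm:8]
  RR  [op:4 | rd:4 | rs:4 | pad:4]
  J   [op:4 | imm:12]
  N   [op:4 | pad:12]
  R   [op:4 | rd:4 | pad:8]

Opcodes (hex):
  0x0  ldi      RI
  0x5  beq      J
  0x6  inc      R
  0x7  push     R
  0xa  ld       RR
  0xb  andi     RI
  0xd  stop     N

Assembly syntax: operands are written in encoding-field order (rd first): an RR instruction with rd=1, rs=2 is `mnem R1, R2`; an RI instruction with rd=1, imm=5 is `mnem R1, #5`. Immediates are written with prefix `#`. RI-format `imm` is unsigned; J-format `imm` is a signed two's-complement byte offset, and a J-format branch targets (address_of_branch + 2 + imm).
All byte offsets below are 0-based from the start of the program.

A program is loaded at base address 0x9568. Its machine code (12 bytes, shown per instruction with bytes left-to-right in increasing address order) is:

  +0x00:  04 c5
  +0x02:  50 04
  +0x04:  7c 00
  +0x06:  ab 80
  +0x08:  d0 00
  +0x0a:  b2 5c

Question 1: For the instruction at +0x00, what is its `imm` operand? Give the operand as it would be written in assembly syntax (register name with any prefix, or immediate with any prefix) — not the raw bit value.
[00] 04 c5 → 0x04c5
  top 4b → 0x0 → ldi [RI]
  [11:8] rd=4 = R4
  [7:0] imm=197 = #197

#197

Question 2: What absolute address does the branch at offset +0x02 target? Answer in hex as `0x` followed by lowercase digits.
[02] 50 04 → 0x5004
  op=0x5004>>12=0x5 ⇒ beq (J)
  imm@[11:0]=0x4 ⇒ #4
  target = base 0x9568 + off 0x02 + 2 + imm 4 = 0x9570

0x9570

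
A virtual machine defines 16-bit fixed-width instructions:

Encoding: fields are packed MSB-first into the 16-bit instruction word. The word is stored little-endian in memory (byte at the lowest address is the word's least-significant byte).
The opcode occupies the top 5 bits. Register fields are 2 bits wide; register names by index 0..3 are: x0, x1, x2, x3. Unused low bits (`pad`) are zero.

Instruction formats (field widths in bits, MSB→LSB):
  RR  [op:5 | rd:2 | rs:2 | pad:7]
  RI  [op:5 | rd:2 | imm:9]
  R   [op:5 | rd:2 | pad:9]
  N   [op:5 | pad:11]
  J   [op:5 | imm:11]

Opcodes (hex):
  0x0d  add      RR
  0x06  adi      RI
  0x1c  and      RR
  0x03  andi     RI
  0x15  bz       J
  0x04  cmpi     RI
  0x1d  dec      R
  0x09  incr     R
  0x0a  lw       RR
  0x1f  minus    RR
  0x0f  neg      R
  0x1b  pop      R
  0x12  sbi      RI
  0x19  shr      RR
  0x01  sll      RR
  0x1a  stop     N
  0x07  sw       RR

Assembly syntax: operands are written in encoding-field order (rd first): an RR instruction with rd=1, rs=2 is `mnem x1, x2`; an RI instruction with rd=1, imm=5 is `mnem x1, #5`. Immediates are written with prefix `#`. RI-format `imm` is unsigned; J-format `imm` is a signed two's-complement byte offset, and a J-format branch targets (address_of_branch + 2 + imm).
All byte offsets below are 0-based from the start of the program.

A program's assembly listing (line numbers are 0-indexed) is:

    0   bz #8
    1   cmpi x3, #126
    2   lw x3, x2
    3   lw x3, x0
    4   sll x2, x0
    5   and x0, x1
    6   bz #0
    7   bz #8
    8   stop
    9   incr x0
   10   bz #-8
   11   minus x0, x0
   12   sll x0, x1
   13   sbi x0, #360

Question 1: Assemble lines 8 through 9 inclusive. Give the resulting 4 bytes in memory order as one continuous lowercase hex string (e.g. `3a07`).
line 8 (stop): pack op=0x1a:5|pad=0:11 = 0xd000; little→ 00 d0
line 9 (incr): pack op=0x9:5|rd=0:2|pad=0:9 = 0x4800; little→ 00 48

00d00048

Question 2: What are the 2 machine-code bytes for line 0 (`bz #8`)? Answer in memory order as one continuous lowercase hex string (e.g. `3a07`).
L0: bz op=0x15:5|imm=8:11 ⇒ 0xa808 ⇒ little 08 a8

08a8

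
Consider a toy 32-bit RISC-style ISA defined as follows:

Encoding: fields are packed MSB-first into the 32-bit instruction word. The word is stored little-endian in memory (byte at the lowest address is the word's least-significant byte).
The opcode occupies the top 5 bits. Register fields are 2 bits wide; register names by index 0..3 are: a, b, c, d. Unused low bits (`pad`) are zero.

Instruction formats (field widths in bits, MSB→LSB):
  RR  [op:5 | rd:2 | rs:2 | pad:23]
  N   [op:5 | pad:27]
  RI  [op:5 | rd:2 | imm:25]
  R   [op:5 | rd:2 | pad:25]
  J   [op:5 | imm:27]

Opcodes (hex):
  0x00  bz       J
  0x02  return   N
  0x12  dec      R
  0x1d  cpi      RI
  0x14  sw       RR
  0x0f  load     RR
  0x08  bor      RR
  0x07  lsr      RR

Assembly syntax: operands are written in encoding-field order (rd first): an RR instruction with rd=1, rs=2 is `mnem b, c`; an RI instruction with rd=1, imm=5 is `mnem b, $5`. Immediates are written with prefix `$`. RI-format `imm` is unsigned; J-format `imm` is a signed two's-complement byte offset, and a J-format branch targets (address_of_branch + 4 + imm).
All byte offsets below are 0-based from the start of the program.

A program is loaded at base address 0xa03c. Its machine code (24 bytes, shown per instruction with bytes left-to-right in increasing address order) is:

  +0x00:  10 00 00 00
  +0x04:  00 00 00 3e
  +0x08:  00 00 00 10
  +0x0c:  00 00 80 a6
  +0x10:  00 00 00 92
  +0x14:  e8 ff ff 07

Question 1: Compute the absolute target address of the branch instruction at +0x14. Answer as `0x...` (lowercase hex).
0xa03c

[14] e8 ff ff 07 → 0x07ffffe8
  op=0x07ffffe8>>27=0x0 ⇒ bz (J)
  [26:0] imm=134217704 (s27→-24) = $-24
  target = base 0xa03c + off 0x14 + 4 + imm -24 = 0xa03c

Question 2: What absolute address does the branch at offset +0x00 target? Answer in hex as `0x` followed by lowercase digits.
0xa050

off 0x00: read 10 00 00 00 as little → 0x00000010
  top 5b → 0x0 → bz [J]
  imm@[26:0]=0x10 ⇒ $16
  target = base 0xa03c + off 0x00 + 4 + imm 16 = 0xa050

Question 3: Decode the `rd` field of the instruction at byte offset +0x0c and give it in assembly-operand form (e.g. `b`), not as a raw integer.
d

@+0c  little-endian(00 00 80 a6) = 0xa6800000
  top 5b → 0x14 → sw [RR]
  rd@[26:25]=0x3 ⇒ d
  rs@[24:23]=0x1 ⇒ b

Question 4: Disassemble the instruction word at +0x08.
[08] 00 00 00 10 → 0x10000000
  op=0x10000000>>27=0x2 ⇒ return (N)

return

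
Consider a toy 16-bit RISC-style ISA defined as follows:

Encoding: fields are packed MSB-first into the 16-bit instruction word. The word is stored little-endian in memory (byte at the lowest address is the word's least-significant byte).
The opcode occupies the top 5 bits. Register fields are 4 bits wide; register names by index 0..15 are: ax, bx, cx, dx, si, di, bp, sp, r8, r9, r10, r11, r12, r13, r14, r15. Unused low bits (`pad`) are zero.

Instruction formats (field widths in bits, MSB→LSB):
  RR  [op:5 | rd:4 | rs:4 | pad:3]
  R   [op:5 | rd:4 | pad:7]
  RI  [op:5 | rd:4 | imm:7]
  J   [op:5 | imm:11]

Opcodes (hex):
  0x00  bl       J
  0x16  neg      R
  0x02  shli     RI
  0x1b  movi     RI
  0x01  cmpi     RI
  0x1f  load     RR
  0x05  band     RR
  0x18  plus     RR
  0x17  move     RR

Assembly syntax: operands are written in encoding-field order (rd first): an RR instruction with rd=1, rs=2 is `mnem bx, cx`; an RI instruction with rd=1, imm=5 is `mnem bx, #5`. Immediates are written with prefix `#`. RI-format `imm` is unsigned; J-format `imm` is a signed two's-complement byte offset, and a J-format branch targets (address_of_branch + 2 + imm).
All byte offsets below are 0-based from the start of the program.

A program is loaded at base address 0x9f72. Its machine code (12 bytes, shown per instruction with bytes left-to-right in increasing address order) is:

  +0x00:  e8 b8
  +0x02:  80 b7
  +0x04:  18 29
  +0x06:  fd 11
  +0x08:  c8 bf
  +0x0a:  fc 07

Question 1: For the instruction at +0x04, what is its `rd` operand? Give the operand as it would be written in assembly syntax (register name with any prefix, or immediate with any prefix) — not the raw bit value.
cx

+0x04: 18 29 ⇒ word 0x2918 (little)
  opcode bits[15:11]=0x5: band/RR
  [10:7] rd=2 = cx
  [6:3] rs=3 = dx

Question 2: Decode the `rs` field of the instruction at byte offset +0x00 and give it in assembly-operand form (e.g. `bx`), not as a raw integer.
off 0x00: read e8 b8 as little → 0xb8e8
  top 5b → 0x17 → move [RR]
  [10:7] rd=1 = bx
  [6:3] rs=13 = r13

r13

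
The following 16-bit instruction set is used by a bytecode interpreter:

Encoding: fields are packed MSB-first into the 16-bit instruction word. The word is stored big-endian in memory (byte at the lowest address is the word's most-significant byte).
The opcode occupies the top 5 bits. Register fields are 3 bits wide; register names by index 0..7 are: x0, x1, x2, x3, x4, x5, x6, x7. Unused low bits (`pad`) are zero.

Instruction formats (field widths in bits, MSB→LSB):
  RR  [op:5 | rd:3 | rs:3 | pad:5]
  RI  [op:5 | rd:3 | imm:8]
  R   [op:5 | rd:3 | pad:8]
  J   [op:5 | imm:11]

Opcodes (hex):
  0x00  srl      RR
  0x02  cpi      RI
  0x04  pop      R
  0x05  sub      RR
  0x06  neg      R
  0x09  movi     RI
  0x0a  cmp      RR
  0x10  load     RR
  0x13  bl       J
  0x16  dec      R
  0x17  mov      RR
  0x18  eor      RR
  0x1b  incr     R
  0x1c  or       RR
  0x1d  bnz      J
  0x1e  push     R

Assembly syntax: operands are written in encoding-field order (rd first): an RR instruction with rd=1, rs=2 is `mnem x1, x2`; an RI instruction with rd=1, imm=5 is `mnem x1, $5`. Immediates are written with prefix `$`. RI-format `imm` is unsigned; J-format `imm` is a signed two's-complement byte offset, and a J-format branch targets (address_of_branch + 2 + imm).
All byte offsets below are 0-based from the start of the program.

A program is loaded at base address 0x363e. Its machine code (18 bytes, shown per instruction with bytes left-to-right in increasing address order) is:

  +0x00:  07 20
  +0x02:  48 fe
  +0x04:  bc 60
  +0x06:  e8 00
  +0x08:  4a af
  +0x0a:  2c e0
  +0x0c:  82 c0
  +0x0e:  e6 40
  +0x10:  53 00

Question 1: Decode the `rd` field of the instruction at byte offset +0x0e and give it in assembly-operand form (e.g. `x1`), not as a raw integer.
@+0e  big-endian(e6 40) = 0xe640
  op=0xe640>>11=0x1c ⇒ or (RR)
  [10:8] rd=6 = x6
  [7:5] rs=2 = x2

x6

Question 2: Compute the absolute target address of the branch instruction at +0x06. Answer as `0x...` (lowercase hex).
[06] e8 00 → 0xe800
  opcode bits[15:11]=0x1d: bnz/J
  [10:0] imm=0 = $0
  target = base 0x363e + off 0x06 + 2 + imm 0 = 0x3646

0x3646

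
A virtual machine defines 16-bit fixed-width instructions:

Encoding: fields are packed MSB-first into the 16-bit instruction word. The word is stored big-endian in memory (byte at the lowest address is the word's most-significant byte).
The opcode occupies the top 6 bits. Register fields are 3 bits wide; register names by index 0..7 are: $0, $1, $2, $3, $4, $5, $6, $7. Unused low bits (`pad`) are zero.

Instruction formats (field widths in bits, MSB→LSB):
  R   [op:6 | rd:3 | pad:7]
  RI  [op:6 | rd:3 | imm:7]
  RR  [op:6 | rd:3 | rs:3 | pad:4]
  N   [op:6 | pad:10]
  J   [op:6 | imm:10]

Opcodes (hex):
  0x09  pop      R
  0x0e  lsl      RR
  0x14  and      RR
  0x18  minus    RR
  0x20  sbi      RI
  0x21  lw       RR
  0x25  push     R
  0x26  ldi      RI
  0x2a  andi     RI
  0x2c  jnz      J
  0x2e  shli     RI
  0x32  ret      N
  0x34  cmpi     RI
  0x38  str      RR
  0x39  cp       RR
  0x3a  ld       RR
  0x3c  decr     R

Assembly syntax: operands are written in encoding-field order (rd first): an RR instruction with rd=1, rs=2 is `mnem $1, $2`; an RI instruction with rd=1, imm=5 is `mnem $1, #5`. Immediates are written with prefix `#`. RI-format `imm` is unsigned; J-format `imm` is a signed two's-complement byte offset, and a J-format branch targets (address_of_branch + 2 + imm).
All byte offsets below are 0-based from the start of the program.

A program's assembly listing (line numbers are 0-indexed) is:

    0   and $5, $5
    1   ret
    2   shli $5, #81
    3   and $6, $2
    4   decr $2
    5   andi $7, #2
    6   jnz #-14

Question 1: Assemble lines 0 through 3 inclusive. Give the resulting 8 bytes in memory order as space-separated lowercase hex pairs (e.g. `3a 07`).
52 d0 c8 00 ba d1 53 20

0. and fields op=0x14:6|rd=5:3|rs=5:3|pad=0:4 → word 52d0h → 52 d0
1. ret fields op=0x32:6|pad=0:10 → word c800h → c8 00
2. shli fields op=0x2e:6|rd=5:3|imm=81:7 → word bad1h → ba d1
3. and fields op=0x14:6|rd=6:3|rs=2:3|pad=0:4 → word 5320h → 53 20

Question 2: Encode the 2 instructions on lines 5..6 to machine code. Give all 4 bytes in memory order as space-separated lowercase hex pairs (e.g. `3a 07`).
ab 82 b3 f2

line 5 (andi): pack op=0x2a:6|rd=7:3|imm=2:7 = 0xab82; big→ ab 82
line 6 (jnz): pack op=0x2c:6|imm=-14:10 = 0xb3f2; big→ b3 f2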